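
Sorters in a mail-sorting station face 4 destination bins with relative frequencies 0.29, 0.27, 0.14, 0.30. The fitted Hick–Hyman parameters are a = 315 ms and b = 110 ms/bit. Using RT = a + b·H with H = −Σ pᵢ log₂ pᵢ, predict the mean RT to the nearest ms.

529 ms

Entropy contributions −pᵢ log₂ pᵢ: 0.5179, 0.5100, 0.3971, 0.5211; sum H = 1.9461 bits.
RT = a + bH = 315 + 110·1.9461 = 529.07 ms.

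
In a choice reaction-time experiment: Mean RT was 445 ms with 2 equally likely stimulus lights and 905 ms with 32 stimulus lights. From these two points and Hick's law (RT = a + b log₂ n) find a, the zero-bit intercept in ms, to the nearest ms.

330 ms

b = (RT₂ − RT₁)/(log₂ n₂ − log₂ n₁) = (905 − 445)/(5 − 1) = 115 ms/bit.
a = RT₁ − b·log₂ n₁ = 445 − 115 × 1 = 330.000 ms.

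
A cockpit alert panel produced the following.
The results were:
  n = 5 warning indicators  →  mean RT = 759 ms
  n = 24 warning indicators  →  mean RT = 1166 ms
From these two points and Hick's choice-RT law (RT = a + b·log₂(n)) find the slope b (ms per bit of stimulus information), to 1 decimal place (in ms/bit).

Slope: b = (1166 − 759) / (log₂ 24 − log₂ 5) = 407/2.2630 = 179.847 ms/bit.

179.8 ms/bit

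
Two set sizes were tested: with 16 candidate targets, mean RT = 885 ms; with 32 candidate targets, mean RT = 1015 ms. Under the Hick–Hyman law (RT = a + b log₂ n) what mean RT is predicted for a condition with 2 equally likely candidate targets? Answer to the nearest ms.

495 ms

With log₂ n on the abscissa the relation is linear; from the two conditions:
  b = (1015 − 885) / (log₂ 32 − log₂ 16) = 130 / (5 − 4) = 130 ms/bit
  a = 885 − 130 × 4 = 365 ms
Then RT(2) = 365 + 130 × log₂ 2 = 365 + 130 × 1 ≈ 495.000 ms.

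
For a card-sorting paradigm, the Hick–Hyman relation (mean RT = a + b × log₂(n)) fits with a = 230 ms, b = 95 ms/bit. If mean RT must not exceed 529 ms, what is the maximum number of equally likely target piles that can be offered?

8

95·log₂ n ≤ 529 − 230 = 299, giving log₂ n ≤ 3.1474 and n ≤ 8.860. The largest whole number is 8.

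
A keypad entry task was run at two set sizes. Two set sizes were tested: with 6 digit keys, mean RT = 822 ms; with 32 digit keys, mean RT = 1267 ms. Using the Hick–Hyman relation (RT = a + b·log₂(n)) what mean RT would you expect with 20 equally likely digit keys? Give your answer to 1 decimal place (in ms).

Fit slope and intercept:
  b = (1267 − 822) / (log₂ 32 − log₂ 6) = 445 / (5 − 2.5850) = 184.262 ms/bit
  a = 822 − 184.262 × 2.5850 = 345.689 ms
Then RT(20) = 345.689 + 184.262 × log₂ 20 = 345.689 + 184.262 × 4.3219 ≈ 1142.057 ms.

1142.1 ms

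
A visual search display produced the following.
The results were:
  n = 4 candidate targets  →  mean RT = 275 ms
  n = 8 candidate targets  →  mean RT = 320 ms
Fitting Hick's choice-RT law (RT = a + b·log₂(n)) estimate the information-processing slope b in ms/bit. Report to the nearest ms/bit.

45 ms/bit

b = (RT₂ − RT₁)/(log₂ n₂ − log₂ n₁) = (320 − 275)/(3 − 2) = 45 ms/bit.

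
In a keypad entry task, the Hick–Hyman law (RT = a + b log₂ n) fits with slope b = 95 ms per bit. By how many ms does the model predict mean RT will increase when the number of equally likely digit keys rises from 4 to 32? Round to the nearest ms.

Only the slope matters, since a is common to both: ΔRT = b·log₂(n₂/n₁).
log₂(32) − log₂(4) = log₂(32/4) = log₂(8) = 3.
ΔRT = 95 × 3.0000 = 285.000 ms.

285 ms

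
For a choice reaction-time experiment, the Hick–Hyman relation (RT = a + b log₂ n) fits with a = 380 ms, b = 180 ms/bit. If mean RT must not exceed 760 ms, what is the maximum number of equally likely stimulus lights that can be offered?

Information budget: (760 − 380)/180 = 2.1111 bits, so n ≤ 2^2.1111 = 4.320 → at most 4.

4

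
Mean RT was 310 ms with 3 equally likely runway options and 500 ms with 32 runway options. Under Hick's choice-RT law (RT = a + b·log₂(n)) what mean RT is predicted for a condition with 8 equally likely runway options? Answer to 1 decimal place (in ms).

388.7 ms

RT is linear in log₂ n, so two points fix the line:
  b = (500 − 310) / (log₂ 32 − log₂ 3) = 190 / (5 − 1.5850) = 55.636 ms/bit
  a = 310 − 55.636 × 1.5850 = 221.819 ms
Then RT(8) = 221.819 + 55.636 × log₂ 8 = 221.819 + 55.636 × 3 ≈ 388.727 ms.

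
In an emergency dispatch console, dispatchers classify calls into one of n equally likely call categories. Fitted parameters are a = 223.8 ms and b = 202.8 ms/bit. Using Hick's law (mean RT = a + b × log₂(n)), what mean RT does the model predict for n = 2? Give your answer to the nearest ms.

427 ms

log₂(2) = 1 bits, so RT = 223.8 + 202.8 × 1 ≈ 426.600 ms.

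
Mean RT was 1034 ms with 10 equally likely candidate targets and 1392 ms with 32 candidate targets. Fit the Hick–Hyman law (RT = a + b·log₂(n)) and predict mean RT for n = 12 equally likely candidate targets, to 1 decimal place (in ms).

With log₂ n on the abscissa the relation is linear; from the two conditions:
  b = (1392 − 1034) / (log₂ 32 − log₂ 10) = 358 / (5 − 3.3219) = 213.340 ms/bit
  a = 1034 − 213.340 × 3.3219 = 325.300 ms
Then RT(12) = 325.300 + 213.340 × log₂ 12 = 325.300 + 213.340 × 3.5850 ≈ 1090.116 ms.

1090.1 ms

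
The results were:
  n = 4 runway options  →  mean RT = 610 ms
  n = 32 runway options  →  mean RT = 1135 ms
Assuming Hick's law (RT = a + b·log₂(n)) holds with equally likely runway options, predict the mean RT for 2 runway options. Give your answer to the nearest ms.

435 ms

Fit slope and intercept:
  b = (1135 − 610) / (log₂ 32 − log₂ 4) = 525 / (5 − 2) = 175 ms/bit
  a = 610 − 175 × 2 = 260 ms
Then RT(2) = 260 + 175 × log₂ 2 = 260 + 175 × 1 ≈ 435.000 ms.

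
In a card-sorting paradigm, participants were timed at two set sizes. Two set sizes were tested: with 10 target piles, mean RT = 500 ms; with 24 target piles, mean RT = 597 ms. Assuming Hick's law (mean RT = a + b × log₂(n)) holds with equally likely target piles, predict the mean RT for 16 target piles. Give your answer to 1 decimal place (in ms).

552.1 ms

RT is linear in log₂ n, so two points fix the line:
  b = (597 − 500) / (log₂ 24 − log₂ 10) = 97 / (4.5850 − 3.3219) = 76.799 ms/bit
  a = 500 − 76.799 × 3.3219 = 244.879 ms
Then RT(16) = 244.879 + 76.799 × log₂ 16 = 244.879 + 76.799 × 4 ≈ 552.075 ms.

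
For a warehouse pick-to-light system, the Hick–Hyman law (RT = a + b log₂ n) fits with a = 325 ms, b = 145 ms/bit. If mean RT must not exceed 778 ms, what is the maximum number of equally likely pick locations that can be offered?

Set 325 + 145·log₂ n ≤ 778 → log₂ n ≤ (778 − 325)/145 = 3.1241.
So n ≤ 2^3.1241 = 8.719; the largest integer n is 8.

8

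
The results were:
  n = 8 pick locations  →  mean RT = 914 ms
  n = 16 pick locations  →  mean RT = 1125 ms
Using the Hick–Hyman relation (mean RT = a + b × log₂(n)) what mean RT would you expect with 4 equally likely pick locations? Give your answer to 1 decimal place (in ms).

RT is linear in log₂ n, so two points fix the line:
  b = (1125 − 914) / (log₂ 16 − log₂ 8) = 211 / (4 − 3) = 211.000 ms/bit
  a = 914 − 211.000 × 3 = 281.000 ms
Then RT(4) = 281.000 + 211.000 × log₂ 4 = 281.000 + 211.000 × 2 ≈ 703.000 ms.

703.0 ms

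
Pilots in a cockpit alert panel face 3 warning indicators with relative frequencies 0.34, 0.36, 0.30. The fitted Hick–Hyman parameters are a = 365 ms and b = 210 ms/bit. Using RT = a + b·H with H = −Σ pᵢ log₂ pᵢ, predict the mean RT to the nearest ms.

697 ms

Entropy contributions −pᵢ log₂ pᵢ: 0.5292, 0.5306, 0.5211; sum H = 1.5809 bits.
RT = a + bH = 365 + 210·1.5809 = 696.98 ms.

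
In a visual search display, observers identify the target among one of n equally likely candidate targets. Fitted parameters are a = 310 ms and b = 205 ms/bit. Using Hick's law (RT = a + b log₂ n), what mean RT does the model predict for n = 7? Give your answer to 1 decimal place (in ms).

885.5 ms

log₂(7) = 2.8074 bits, so RT = 310 + 205 × 2.8074 ≈ 885.508 ms.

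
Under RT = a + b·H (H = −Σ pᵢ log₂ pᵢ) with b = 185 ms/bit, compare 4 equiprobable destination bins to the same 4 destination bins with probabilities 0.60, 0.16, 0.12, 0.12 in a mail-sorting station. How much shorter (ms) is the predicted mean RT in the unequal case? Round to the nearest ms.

74 ms

The RT saving is b·ΔH. Equiprobable H₀ = log₂(4) = 2.0000 bits; with the given probabilities H = 1.5993 bits.
b·(H₀ − H) = 185 × (2.0000 − 1.5993) = 74.12 ms.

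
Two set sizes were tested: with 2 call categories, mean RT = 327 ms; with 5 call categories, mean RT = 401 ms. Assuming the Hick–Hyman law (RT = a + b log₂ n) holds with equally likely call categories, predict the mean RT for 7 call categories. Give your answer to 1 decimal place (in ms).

With log₂ n on the abscissa the relation is linear; from the two conditions:
  b = (401 − 327) / (log₂ 5 − log₂ 2) = 74 / (2.3219 − 1) = 55.979 ms/bit
  a = 327 − 55.979 × 1 = 271.021 ms
Then RT(7) = 271.021 + 55.979 × log₂ 7 = 271.021 + 55.979 × 2.8074 ≈ 428.174 ms.

428.2 ms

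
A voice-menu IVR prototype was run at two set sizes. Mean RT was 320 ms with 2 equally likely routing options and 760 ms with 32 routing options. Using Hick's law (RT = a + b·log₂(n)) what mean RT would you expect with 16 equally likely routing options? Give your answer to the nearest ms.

650 ms

Solve the two-equation system in a and b:
  b = (760 − 320) / (log₂ 32 − log₂ 2) = 440 / (5 − 1) = 110 ms/bit
  a = 320 − 110 × 1 = 210 ms
Then RT(16) = 210 + 110 × log₂ 16 = 210 + 110 × 4 ≈ 650.000 ms.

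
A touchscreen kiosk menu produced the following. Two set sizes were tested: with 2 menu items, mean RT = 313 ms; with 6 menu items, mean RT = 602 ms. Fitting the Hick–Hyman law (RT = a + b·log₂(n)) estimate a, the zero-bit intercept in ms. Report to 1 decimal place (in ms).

The slope on a log₂ axis is (602 − 313) / (2.5850 − 1) = 182.339 ms/bit.
Intercept: a = 313 − 182.339·log₂(2) = 130.661 ms.

130.7 ms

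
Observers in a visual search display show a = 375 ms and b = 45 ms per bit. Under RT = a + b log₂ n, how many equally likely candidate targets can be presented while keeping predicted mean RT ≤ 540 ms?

12

45·log₂ n ≤ 540 − 375 = 165, giving log₂ n ≤ 3.6667 and n ≤ 12.699. The largest whole number is 12.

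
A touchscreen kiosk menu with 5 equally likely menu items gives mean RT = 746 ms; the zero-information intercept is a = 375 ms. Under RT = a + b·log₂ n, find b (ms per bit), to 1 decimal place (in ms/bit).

log₂(5) = 2.3219 bits.
b = (RT − a)/log₂ n = (746 − 375) / 2.3219 = 159.781 ms/bit.

159.8 ms/bit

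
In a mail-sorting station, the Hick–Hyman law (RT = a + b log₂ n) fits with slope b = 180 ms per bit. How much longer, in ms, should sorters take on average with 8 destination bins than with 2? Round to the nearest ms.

ΔRT = (a + b log₂ n₂) − (a + b log₂ n₁) = b·(log₂ n₂ − log₂ n₁).
log₂(8) − log₂(2) = log₂(8/2) = log₂(4) = 2.
ΔRT = 180 × 2.0000 = 360.000 ms.

360 ms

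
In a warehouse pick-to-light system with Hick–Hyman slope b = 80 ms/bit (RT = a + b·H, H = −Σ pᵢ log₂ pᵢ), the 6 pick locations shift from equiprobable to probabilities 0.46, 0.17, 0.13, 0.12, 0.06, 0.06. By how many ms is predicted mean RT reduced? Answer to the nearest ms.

The RT saving is b·ΔH. Equiprobable H₀ = log₂(6) = 2.5850 bits; with the given probabilities H = 2.1867 bits.
b·(H₀ − H) = 80 × (2.5850 − 2.1867) = 31.86 ms.

32 ms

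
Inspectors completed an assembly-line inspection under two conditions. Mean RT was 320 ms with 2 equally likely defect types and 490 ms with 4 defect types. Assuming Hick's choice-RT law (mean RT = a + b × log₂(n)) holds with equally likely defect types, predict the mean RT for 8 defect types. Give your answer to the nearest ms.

660 ms

RT is linear in log₂ n, so two points fix the line:
  b = (490 − 320) / (log₂ 4 − log₂ 2) = 170 / (2 − 1) = 170 ms/bit
  a = 320 − 170 × 1 = 150 ms
Then RT(8) = 150 + 170 × log₂ 8 = 150 + 170 × 3 ≈ 660.000 ms.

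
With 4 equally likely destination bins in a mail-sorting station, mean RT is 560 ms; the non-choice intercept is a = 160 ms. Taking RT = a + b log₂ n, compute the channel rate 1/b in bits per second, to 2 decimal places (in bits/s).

5.00 bits/s

Choice component = 560 − 160 = 400 ms over log₂(4) = 2 bits.
b = 400 / 2 = 200.000 ms/bit, so 1/b = 5.000 bits/s.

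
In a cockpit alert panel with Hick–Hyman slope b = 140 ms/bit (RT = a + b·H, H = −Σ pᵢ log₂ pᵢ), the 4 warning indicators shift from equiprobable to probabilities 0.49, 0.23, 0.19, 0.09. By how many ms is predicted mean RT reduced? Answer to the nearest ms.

34 ms

Equiprobable entropy H₀ = log₂ 4 = 2.0000 bits.
Skewed entropy H = −Σ pᵢ log₂ pᵢ = 1.7598 bits.
ΔRT = b·(H₀ − H) = 140 × 0.2402 = 33.62 ms.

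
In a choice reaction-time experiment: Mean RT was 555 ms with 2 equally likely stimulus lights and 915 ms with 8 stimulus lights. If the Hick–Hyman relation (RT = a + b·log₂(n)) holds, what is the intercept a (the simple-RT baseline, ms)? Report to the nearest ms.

The slope on a log₂ axis is (915 − 555) / (3 − 1) = 180 ms/bit.
a = RT₁ − b·log₂ n₁ = 555 − 180 × 1 = 375.000 ms.

375 ms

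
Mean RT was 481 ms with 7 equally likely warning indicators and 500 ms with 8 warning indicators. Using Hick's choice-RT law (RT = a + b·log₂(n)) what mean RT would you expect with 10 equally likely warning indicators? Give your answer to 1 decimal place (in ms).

531.8 ms

Solve the two-equation system in a and b:
  b = (500 − 481) / (log₂ 8 − log₂ 7) = 19 / (3 − 2.8074) = 98.627 ms/bit
  a = 481 − 98.627 × 2.8074 = 204.119 ms
Then RT(10) = 204.119 + 98.627 × log₂ 10 = 204.119 + 98.627 × 3.3219 ≈ 531.751 ms.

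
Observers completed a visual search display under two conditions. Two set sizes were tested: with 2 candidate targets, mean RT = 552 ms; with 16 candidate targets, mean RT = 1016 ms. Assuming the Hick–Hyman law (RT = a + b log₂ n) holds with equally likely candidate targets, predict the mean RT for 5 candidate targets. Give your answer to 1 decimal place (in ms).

756.5 ms

Solve the two-equation system in a and b:
  b = (1016 − 552) / (log₂ 16 − log₂ 2) = 464 / (4 − 1) = 154.667 ms/bit
  a = 552 − 154.667 × 1 = 397.333 ms
Then RT(5) = 397.333 + 154.667 × log₂ 5 = 397.333 + 154.667 × 2.3219 ≈ 756.458 ms.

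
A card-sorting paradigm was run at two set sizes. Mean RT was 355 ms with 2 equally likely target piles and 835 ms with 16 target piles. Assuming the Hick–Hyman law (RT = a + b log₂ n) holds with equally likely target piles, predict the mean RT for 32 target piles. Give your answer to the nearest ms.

995 ms

RT is linear in log₂ n, so two points fix the line:
  b = (835 − 355) / (log₂ 16 − log₂ 2) = 480 / (4 − 1) = 160 ms/bit
  a = 355 − 160 × 1 = 195 ms
Then RT(32) = 195 + 160 × log₂ 32 = 195 + 160 × 5 ≈ 995.000 ms.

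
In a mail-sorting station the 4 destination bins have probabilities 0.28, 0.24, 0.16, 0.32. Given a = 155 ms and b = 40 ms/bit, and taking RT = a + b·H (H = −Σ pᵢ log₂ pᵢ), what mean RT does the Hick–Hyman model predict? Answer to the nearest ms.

Entropy contributions −pᵢ log₂ pᵢ: 0.5142, 0.4941, 0.4230, 0.5260; sum H = 1.9574 bits.
RT = a + bH = 155 + 40·1.9574 = 233.30 ms.

233 ms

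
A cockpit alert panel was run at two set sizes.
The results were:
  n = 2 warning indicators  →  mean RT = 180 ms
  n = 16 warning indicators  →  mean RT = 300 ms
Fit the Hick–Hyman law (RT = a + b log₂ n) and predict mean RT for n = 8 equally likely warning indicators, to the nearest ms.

Fit slope and intercept:
  b = (300 − 180) / (log₂ 16 − log₂ 2) = 120 / (4 − 1) = 40 ms/bit
  a = 180 − 40 × 1 = 140 ms
Then RT(8) = 140 + 40 × log₂ 8 = 140 + 40 × 3 ≈ 260.000 ms.

260 ms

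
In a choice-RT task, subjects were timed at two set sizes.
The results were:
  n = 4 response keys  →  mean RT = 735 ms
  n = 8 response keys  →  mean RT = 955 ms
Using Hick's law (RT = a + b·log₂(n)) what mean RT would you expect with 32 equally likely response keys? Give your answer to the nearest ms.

With log₂ n on the abscissa the relation is linear; from the two conditions:
  b = (955 − 735) / (log₂ 8 − log₂ 4) = 220 / (3 − 2) = 220 ms/bit
  a = 735 − 220 × 2 = 295 ms
Then RT(32) = 295 + 220 × log₂ 32 = 295 + 220 × 5 ≈ 1395.000 ms.

1395 ms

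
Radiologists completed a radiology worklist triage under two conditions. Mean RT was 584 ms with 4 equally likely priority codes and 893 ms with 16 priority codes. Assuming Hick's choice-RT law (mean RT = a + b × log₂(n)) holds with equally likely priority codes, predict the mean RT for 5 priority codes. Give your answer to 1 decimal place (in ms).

633.7 ms

Solve the two-equation system in a and b:
  b = (893 − 584) / (log₂ 16 − log₂ 4) = 309 / (4 − 2) = 154.500 ms/bit
  a = 584 − 154.500 × 2 = 275.000 ms
Then RT(5) = 275.000 + 154.500 × log₂ 5 = 275.000 + 154.500 × 2.3219 ≈ 633.738 ms.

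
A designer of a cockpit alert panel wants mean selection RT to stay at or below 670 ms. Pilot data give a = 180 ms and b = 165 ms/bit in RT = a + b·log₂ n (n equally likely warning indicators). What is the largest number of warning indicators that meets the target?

165·log₂ n ≤ 670 − 180 = 490, giving log₂ n ≤ 2.9697 and n ≤ 7.834. The largest whole number is 7.

7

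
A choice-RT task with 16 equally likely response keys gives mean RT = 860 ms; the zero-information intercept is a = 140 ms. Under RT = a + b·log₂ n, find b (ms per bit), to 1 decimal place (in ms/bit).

log₂(16) = 4 bits.
b = (RT − a)/log₂ n = (860 − 140) / 4 = 180.000 ms/bit.

180.0 ms/bit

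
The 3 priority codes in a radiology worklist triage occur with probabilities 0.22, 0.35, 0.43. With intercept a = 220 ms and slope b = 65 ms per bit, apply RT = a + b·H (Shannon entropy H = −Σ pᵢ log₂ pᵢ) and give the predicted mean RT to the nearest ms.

Entropy contributions −pᵢ log₂ pᵢ: 0.4806, 0.5301, 0.5236; sum H = 1.5342 bits.
RT = a + bH = 220 + 65·1.5342 = 319.73 ms.

320 ms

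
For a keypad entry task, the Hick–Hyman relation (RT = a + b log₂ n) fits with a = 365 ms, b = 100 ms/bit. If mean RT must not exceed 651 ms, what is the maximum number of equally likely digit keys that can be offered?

Set 365 + 100·log₂ n ≤ 651 → log₂ n ≤ (651 − 365)/100 = 2.8600.
So n ≤ 2^2.8600 = 7.260; the largest integer n is 7.

7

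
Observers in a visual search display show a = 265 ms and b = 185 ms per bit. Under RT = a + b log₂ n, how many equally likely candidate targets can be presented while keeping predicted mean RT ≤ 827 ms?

185·log₂ n ≤ 827 − 265 = 562, giving log₂ n ≤ 3.0378 and n ≤ 8.213. The largest whole number is 8.

8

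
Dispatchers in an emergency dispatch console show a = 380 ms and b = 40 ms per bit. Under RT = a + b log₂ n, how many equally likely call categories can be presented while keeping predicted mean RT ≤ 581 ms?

32

40·log₂ n ≤ 581 − 380 = 201, giving log₂ n ≤ 5.0250 and n ≤ 32.559. The largest whole number is 32.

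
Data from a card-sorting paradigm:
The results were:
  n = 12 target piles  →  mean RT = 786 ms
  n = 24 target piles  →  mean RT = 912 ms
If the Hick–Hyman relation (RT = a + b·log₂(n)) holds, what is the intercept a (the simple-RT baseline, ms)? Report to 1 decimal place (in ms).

Slope: b = (912 − 786) / (log₂ 24 − log₂ 12) = 126/1.0000 = 126.000 ms/bit.
Intercept: a = 786 − 126.000·log₂(12) = 334.295 ms.

334.3 ms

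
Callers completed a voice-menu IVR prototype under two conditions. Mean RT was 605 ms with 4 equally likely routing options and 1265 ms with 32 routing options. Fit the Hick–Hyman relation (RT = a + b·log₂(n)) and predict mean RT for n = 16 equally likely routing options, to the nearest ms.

1045 ms

RT is linear in log₂ n, so two points fix the line:
  b = (1265 − 605) / (log₂ 32 − log₂ 4) = 660 / (5 − 2) = 220 ms/bit
  a = 605 − 220 × 2 = 165 ms
Then RT(16) = 165 + 220 × log₂ 16 = 165 + 220 × 4 ≈ 1045.000 ms.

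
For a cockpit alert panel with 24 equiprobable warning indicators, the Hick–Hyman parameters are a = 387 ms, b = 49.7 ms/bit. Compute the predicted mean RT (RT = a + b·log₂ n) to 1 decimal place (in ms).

log₂(24) = 4.5850 bits, so RT = 387 + 49.7 × 4.5850 ≈ 614.873 ms.

614.9 ms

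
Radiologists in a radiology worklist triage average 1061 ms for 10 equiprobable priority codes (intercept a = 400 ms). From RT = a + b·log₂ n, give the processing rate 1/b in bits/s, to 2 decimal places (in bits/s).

5.03 bits/s

b = (1061 − 400)/log₂ 10 = 661/3.3219 = 198.981 ms per bit = 0.19898 s/bit; the reciprocal is 5.026 bits/s.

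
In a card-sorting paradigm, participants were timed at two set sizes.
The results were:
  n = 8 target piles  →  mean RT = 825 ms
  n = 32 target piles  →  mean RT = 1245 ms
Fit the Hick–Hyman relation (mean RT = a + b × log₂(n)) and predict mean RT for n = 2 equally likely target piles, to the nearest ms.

RT is linear in log₂ n, so two points fix the line:
  b = (1245 − 825) / (log₂ 32 − log₂ 8) = 420 / (5 − 3) = 210 ms/bit
  a = 825 − 210 × 3 = 195 ms
Then RT(2) = 195 + 210 × log₂ 2 = 195 + 210 × 1 ≈ 405.000 ms.

405 ms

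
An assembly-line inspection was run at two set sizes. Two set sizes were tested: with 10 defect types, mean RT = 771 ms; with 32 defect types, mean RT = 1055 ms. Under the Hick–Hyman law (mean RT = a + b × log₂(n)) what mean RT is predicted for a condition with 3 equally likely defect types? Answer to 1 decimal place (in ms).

477.0 ms

With log₂ n on the abscissa the relation is linear; from the two conditions:
  b = (1055 − 771) / (log₂ 32 − log₂ 10) = 284 / (5 − 3.3219) = 169.242 ms/bit
  a = 771 − 169.242 × 3.3219 = 208.791 ms
Then RT(3) = 208.791 + 169.242 × log₂ 3 = 208.791 + 169.242 × 1.5850 ≈ 477.033 ms.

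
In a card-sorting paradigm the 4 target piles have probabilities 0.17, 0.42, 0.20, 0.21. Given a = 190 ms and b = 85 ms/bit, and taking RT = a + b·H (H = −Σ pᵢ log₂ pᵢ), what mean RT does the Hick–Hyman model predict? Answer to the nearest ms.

351 ms

Entropy contributions −pᵢ log₂ pᵢ: 0.4346, 0.5256, 0.4644, 0.4728; sum H = 1.8974 bits.
RT = a + bH = 190 + 85·1.8974 = 351.28 ms.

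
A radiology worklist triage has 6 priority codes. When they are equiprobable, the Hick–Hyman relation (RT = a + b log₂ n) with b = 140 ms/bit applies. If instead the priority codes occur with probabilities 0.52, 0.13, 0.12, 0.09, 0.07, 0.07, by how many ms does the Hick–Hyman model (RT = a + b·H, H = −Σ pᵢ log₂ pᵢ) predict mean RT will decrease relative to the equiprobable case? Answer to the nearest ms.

Equiprobable entropy H₀ = log₂ 6 = 2.5850 bits.
Skewed entropy H = −Σ pᵢ log₂ pᵢ = 2.0901 bits.
ΔRT = b·(H₀ − H) = 140 × 0.4949 = 69.29 ms.

69 ms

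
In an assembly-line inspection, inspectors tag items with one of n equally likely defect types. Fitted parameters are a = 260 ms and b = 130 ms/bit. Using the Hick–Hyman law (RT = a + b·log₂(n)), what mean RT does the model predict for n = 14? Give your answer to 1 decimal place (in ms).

log₂(14) = 3.8074 bits, so RT = 260 + 130 × 3.8074 ≈ 754.956 ms.

755.0 ms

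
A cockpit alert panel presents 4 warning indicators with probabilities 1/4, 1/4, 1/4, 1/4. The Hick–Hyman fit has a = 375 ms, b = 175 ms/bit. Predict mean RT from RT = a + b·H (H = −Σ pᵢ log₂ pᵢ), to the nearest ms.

Each term −pᵢ log₂ pᵢ: 0.25·2 + 0.25·2 + 0.25·2 + 0.25·2; summed, H = 2.000 bits.
Mean RT = a + bH = 375 + 175·2.000 = 725.00 ms.

725 ms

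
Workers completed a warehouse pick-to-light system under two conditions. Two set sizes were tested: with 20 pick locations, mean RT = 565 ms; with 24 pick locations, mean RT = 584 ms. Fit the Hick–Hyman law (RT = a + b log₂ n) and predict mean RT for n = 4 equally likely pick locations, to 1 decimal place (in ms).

397.3 ms

Fit slope and intercept:
  b = (584 − 565) / (log₂ 24 − log₂ 20) = 19 / (4.5850 − 4.3219) = 72.234 ms/bit
  a = 565 − 72.234 × 4.3219 = 252.810 ms
Then RT(4) = 252.810 + 72.234 × log₂ 4 = 252.810 + 72.234 × 2 ≈ 397.278 ms.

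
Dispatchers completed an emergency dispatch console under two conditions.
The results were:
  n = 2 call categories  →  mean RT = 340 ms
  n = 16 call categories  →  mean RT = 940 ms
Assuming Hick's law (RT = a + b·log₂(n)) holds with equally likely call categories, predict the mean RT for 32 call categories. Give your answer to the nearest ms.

Solve the two-equation system in a and b:
  b = (940 − 340) / (log₂ 16 − log₂ 2) = 600 / (4 − 1) = 200 ms/bit
  a = 340 − 200 × 1 = 140 ms
Then RT(32) = 140 + 200 × log₂ 32 = 140 + 200 × 5 ≈ 1140.000 ms.

1140 ms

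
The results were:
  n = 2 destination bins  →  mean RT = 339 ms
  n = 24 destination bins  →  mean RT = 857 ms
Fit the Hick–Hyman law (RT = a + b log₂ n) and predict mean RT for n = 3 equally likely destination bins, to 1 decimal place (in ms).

423.5 ms

With log₂ n on the abscissa the relation is linear; from the two conditions:
  b = (857 − 339) / (log₂ 24 − log₂ 2) = 518 / (4.5850 − 1) = 144.492 ms/bit
  a = 339 − 144.492 × 1 = 194.508 ms
Then RT(3) = 194.508 + 144.492 × log₂ 3 = 194.508 + 144.492 × 1.5850 ≈ 423.523 ms.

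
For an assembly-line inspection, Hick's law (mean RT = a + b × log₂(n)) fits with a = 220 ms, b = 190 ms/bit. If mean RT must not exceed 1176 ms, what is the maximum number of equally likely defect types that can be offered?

32

190·log₂ n ≤ 1176 − 220 = 956, giving log₂ n ≤ 5.0316 and n ≤ 32.708. The largest whole number is 32.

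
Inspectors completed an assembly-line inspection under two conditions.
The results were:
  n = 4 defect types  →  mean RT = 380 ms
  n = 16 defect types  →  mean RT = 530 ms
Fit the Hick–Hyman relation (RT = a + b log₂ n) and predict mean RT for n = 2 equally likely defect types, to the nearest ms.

305 ms

Solve the two-equation system in a and b:
  b = (530 − 380) / (log₂ 16 − log₂ 4) = 150 / (4 − 2) = 75 ms/bit
  a = 380 − 75 × 2 = 230 ms
Then RT(2) = 230 + 75 × log₂ 2 = 230 + 75 × 1 ≈ 305.000 ms.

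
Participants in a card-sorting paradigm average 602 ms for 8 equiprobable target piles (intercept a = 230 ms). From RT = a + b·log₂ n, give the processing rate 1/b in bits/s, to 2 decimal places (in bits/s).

8.06 bits/s

Choice component = 602 − 230 = 372 ms over log₂(8) = 3 bits.
b = 372 / 3 = 124.000 ms/bit, so 1/b = 8.065 bits/s.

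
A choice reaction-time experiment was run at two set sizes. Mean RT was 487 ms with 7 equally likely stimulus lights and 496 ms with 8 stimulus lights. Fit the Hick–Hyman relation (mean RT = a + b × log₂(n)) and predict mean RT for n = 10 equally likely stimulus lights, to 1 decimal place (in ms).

With log₂ n on the abscissa the relation is linear; from the two conditions:
  b = (496 − 487) / (log₂ 8 − log₂ 7) = 9 / (3 − 2.8074) = 46.718 ms/bit
  a = 487 − 46.718 × 2.8074 = 355.846 ms
Then RT(10) = 355.846 + 46.718 × log₂ 10 = 355.846 + 46.718 × 3.3219 ≈ 511.040 ms.

511.0 ms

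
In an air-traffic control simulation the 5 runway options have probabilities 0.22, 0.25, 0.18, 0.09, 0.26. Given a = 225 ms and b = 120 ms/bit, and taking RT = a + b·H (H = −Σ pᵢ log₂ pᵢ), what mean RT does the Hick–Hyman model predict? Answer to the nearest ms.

H = 0.22·log₂(1/0.22) + 0.25·log₂(1/0.25) + 0.18·log₂(1/0.18) + 0.09·log₂(1/0.09) + 0.26·log₂(1/0.26) = 2.2438 bits.
RT = 225 + 120 × 2.2438 = 494.26 ms.

494 ms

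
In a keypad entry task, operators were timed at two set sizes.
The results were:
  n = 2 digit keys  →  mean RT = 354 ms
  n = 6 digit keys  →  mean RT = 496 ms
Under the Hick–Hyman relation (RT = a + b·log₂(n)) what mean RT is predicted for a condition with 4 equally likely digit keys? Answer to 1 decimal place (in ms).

443.6 ms

Fit slope and intercept:
  b = (496 − 354) / (log₂ 6 − log₂ 2) = 142 / (2.5850 − 1) = 89.592 ms/bit
  a = 354 − 89.592 × 1 = 264.408 ms
Then RT(4) = 264.408 + 89.592 × log₂ 4 = 264.408 + 89.592 × 2 ≈ 443.592 ms.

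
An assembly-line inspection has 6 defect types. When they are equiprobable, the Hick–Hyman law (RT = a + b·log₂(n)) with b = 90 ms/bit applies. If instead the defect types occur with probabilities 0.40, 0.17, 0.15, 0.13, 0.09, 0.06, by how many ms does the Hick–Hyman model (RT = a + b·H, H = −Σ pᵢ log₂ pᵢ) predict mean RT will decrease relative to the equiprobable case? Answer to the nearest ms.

Equiprobable entropy H₀ = log₂ 6 = 2.5850 bits.
Skewed entropy H = −Σ pᵢ log₂ pᵢ = 2.3127 bits.
ΔRT = b·(H₀ − H) = 90 × 0.2722 = 24.50 ms.

25 ms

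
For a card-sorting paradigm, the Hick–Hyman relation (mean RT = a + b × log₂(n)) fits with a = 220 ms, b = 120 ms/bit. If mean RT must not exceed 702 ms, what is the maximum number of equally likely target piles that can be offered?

16

Set 220 + 120·log₂ n ≤ 702 → log₂ n ≤ (702 − 220)/120 = 4.0167.
So n ≤ 2^4.0167 = 16.186; the largest integer n is 16.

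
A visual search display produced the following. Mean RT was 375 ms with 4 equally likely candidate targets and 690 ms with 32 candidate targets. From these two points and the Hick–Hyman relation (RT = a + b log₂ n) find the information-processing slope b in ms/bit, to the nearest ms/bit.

105 ms/bit

b = (RT₂ − RT₁)/(log₂ n₂ − log₂ n₁) = (690 − 375)/(5 − 2) = 105 ms/bit.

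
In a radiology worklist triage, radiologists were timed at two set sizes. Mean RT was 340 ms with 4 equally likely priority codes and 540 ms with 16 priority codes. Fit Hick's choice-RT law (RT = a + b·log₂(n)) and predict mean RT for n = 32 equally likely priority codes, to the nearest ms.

640 ms

Solve the two-equation system in a and b:
  b = (540 − 340) / (log₂ 16 − log₂ 4) = 200 / (4 − 2) = 100 ms/bit
  a = 340 − 100 × 2 = 140 ms
Then RT(32) = 140 + 100 × log₂ 32 = 140 + 100 × 5 ≈ 640.000 ms.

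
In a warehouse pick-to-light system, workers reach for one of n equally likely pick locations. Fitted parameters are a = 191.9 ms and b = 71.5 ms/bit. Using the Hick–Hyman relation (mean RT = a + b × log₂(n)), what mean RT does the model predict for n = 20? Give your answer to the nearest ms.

log₂(20) = 4.3219 bits, so RT = 191.9 + 71.5 × 4.3219 ≈ 500.918 ms.

501 ms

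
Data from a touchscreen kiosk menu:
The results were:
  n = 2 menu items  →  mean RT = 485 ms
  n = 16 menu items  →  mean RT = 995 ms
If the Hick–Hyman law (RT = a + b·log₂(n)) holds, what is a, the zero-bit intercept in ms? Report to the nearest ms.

Slope: b = (995 − 485) / (log₂ 16 − log₂ 2) = 510/3.0000 = 170 ms/bit.
a = RT₁ − b·log₂ n₁ = 485 − 170 × 1 = 315.000 ms.

315 ms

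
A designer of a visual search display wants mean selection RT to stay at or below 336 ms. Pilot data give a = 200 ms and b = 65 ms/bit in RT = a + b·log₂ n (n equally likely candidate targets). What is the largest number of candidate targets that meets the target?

Information budget: (336 − 200)/65 = 2.0923 bits, so n ≤ 2^2.0923 = 4.264 → at most 4.

4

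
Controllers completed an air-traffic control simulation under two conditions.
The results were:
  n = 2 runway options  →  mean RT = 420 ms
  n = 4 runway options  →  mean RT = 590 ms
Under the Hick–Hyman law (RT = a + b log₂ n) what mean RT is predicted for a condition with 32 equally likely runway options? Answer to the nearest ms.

Solve the two-equation system in a and b:
  b = (590 − 420) / (log₂ 4 − log₂ 2) = 170 / (2 − 1) = 170 ms/bit
  a = 420 − 170 × 1 = 250 ms
Then RT(32) = 250 + 170 × log₂ 32 = 250 + 170 × 5 ≈ 1100.000 ms.

1100 ms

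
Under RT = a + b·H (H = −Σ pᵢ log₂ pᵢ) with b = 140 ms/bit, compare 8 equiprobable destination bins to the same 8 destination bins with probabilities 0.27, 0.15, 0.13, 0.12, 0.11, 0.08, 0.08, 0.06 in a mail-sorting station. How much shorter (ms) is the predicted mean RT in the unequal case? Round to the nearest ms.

21 ms

The RT saving is b·ΔH. Equiprobable H₀ = log₂(8) = 3.0000 bits; with the given probabilities H = 2.8471 bits.
b·(H₀ − H) = 140 × (3.0000 − 2.8471) = 21.40 ms.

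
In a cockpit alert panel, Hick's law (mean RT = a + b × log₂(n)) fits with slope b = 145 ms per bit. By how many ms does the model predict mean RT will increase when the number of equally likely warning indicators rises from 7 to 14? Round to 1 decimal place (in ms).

The intercept a cancels: ΔRT = b·(log₂ n₂ − log₂ n₁) = b·log₂(n₂/n₁).
log₂(14) − log₂(7) = log₂(14/7) = log₂(2) = 1.
ΔRT = 145 × 1.0000 = 145.000 ms.

145.0 ms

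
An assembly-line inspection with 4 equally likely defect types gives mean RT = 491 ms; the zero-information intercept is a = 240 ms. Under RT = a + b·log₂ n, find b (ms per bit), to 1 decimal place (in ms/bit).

125.5 ms/bit

b = (491 − 240) / log₂(4) = 251 / 2 = 125.500 ms/bit.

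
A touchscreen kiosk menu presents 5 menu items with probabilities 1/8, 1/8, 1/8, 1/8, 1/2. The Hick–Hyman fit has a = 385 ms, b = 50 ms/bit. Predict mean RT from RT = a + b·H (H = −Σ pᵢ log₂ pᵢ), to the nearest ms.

485 ms

Each term −pᵢ log₂ pᵢ: 0.125·3 + 0.125·3 + 0.125·3 + 0.125·3 + 0.5·1; summed, H = 2.000 bits.
Mean RT = a + bH = 385 + 50·2.000 = 485.00 ms.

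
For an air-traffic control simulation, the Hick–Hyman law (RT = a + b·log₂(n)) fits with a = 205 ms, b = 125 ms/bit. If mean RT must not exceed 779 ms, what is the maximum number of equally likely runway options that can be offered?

24

Set 205 + 125·log₂ n ≤ 779 → log₂ n ≤ (779 − 205)/125 = 4.5920.
So n ≤ 2^4.5920 = 24.117; the largest integer n is 24.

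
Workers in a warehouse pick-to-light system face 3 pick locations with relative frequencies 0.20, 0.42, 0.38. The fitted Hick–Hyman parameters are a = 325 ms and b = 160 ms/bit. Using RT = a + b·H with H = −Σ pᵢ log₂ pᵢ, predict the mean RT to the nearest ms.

Entropy contributions −pᵢ log₂ pᵢ: 0.4644, 0.5256, 0.5305; sum H = 1.5205 bits.
RT = a + bH = 325 + 160·1.5205 = 568.28 ms.

568 ms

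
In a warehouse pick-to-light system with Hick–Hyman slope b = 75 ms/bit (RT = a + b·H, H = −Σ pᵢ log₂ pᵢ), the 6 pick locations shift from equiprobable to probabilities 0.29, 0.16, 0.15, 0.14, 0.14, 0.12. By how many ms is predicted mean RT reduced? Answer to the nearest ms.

The RT saving is b·ΔH. Equiprobable H₀ = log₂(6) = 2.5850 bits; with the given probabilities H = 2.5128 bits.
b·(H₀ − H) = 75 × (2.5850 − 2.5128) = 5.42 ms.

5 ms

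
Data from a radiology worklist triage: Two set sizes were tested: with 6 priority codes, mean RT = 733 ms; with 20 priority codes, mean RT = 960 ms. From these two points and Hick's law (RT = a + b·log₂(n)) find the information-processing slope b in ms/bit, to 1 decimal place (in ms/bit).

The slope on a log₂ axis is (960 − 733) / (4.3219 − 2.5850) = 130.688 ms/bit.

130.7 ms/bit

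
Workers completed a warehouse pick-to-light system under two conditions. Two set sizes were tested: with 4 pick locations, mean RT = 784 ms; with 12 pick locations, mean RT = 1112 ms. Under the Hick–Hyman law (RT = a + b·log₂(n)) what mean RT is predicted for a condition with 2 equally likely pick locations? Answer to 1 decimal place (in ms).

Solve the two-equation system in a and b:
  b = (1112 − 784) / (log₂ 12 − log₂ 4) = 328 / (3.5850 − 2) = 206.945 ms/bit
  a = 784 − 206.945 × 2 = 370.110 ms
Then RT(2) = 370.110 + 206.945 × log₂ 2 = 370.110 + 206.945 × 1 ≈ 577.055 ms.

577.1 ms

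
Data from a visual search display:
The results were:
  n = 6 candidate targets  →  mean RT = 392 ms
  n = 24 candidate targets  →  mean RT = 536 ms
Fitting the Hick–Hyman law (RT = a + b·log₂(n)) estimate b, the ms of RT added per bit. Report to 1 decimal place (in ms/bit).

72.0 ms/bit

The slope on a log₂ axis is (536 − 392) / (4.5850 − 2.5850) = 72.000 ms/bit.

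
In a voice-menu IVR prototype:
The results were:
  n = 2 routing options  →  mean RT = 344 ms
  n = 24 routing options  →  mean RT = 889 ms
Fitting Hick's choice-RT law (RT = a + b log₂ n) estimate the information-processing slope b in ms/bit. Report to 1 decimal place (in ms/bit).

Slope: b = (889 − 344) / (log₂ 24 − log₂ 2) = 545/3.5850 = 152.024 ms/bit.

152.0 ms/bit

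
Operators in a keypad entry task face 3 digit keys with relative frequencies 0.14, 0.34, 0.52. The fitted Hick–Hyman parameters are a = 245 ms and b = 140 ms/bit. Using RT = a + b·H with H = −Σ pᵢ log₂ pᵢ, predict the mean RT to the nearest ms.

H = 0.14·log₂(1/0.14) + 0.34·log₂(1/0.34) + 0.52·log₂(1/0.52) = 1.4169 bits.
RT = 245 + 140 × 1.4169 = 443.36 ms.

443 ms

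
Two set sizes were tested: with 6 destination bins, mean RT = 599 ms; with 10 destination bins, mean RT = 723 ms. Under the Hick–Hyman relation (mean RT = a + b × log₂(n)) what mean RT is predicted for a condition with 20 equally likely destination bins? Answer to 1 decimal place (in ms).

With log₂ n on the abscissa the relation is linear; from the two conditions:
  b = (723 − 599) / (log₂ 10 − log₂ 6) = 124 / (3.3219 − 2.5850) = 168.258 ms/bit
  a = 599 − 168.258 × 2.5850 = 164.061 ms
Then RT(20) = 164.061 + 168.258 × log₂ 20 = 164.061 + 168.258 × 4.3219 ≈ 891.258 ms.

891.3 ms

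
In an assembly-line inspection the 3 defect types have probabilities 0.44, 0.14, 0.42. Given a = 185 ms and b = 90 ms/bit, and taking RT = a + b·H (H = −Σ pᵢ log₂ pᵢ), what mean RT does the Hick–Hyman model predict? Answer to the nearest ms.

Entropy contributions −pᵢ log₂ pᵢ: 0.5211, 0.3971, 0.5256; sum H = 1.4439 bits.
RT = a + bH = 185 + 90·1.4439 = 314.95 ms.

315 ms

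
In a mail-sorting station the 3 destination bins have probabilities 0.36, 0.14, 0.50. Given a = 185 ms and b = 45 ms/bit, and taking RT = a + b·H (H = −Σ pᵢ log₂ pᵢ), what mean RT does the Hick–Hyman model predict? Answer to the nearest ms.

H = 0.36·log₂(1/0.36) + 0.14·log₂(1/0.14) + 0.50·log₂(1/0.50) = 1.4277 bits.
RT = 185 + 45 × 1.4277 = 249.25 ms.

249 ms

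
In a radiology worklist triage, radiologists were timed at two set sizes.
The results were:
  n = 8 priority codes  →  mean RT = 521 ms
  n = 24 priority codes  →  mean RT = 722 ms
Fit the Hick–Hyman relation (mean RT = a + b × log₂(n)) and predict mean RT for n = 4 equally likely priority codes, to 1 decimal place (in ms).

Solve the two-equation system in a and b:
  b = (722 − 521) / (log₂ 24 − log₂ 8) = 201 / (4.5850 − 3) = 126.817 ms/bit
  a = 521 − 126.817 × 3 = 140.549 ms
Then RT(4) = 140.549 + 126.817 × log₂ 4 = 140.549 + 126.817 × 2 ≈ 394.183 ms.

394.2 ms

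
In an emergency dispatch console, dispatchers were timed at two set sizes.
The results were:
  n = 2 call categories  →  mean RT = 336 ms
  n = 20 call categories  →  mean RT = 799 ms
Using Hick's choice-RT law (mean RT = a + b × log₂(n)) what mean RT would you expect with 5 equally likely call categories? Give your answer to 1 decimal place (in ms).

520.2 ms

With log₂ n on the abscissa the relation is linear; from the two conditions:
  b = (799 − 336) / (log₂ 20 − log₂ 2) = 463 / (4.3219 − 1) = 139.377 ms/bit
  a = 336 − 139.377 × 1 = 196.623 ms
Then RT(5) = 196.623 + 139.377 × log₂ 5 = 196.623 + 139.377 × 2.3219 ≈ 520.246 ms.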